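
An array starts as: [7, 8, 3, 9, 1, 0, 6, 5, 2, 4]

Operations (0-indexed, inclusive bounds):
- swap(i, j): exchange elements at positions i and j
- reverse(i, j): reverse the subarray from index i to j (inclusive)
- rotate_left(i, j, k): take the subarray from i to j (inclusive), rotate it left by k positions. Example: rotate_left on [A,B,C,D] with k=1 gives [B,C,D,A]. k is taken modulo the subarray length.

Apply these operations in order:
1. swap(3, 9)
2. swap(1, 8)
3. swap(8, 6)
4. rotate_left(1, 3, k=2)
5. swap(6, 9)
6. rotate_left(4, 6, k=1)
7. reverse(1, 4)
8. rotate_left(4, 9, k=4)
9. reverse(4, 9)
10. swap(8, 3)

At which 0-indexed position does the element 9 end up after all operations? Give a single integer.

Answer: 6

Derivation:
After 1 (swap(3, 9)): [7, 8, 3, 4, 1, 0, 6, 5, 2, 9]
After 2 (swap(1, 8)): [7, 2, 3, 4, 1, 0, 6, 5, 8, 9]
After 3 (swap(8, 6)): [7, 2, 3, 4, 1, 0, 8, 5, 6, 9]
After 4 (rotate_left(1, 3, k=2)): [7, 4, 2, 3, 1, 0, 8, 5, 6, 9]
After 5 (swap(6, 9)): [7, 4, 2, 3, 1, 0, 9, 5, 6, 8]
After 6 (rotate_left(4, 6, k=1)): [7, 4, 2, 3, 0, 9, 1, 5, 6, 8]
After 7 (reverse(1, 4)): [7, 0, 3, 2, 4, 9, 1, 5, 6, 8]
After 8 (rotate_left(4, 9, k=4)): [7, 0, 3, 2, 6, 8, 4, 9, 1, 5]
After 9 (reverse(4, 9)): [7, 0, 3, 2, 5, 1, 9, 4, 8, 6]
After 10 (swap(8, 3)): [7, 0, 3, 8, 5, 1, 9, 4, 2, 6]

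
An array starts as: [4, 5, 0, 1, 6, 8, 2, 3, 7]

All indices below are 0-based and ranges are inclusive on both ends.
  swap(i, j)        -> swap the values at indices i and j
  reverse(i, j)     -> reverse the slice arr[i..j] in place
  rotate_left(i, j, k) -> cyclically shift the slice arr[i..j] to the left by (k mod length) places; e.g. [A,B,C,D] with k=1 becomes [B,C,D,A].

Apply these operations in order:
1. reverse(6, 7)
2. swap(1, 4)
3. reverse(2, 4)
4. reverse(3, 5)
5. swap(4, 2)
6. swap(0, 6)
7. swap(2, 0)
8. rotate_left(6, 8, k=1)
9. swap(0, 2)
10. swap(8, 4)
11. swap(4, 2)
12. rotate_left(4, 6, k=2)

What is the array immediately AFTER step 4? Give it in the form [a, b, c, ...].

Answer: [4, 6, 5, 8, 0, 1, 3, 2, 7]

Derivation:
After 1 (reverse(6, 7)): [4, 5, 0, 1, 6, 8, 3, 2, 7]
After 2 (swap(1, 4)): [4, 6, 0, 1, 5, 8, 3, 2, 7]
After 3 (reverse(2, 4)): [4, 6, 5, 1, 0, 8, 3, 2, 7]
After 4 (reverse(3, 5)): [4, 6, 5, 8, 0, 1, 3, 2, 7]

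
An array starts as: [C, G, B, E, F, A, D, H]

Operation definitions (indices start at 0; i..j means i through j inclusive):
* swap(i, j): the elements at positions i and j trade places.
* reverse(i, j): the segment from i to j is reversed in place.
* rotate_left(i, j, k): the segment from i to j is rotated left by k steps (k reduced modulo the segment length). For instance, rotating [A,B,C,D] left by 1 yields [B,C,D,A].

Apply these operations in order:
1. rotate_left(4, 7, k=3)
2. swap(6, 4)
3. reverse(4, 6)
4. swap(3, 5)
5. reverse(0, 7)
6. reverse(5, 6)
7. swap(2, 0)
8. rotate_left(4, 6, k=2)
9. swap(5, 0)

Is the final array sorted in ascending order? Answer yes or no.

After 1 (rotate_left(4, 7, k=3)): [C, G, B, E, H, F, A, D]
After 2 (swap(6, 4)): [C, G, B, E, A, F, H, D]
After 3 (reverse(4, 6)): [C, G, B, E, H, F, A, D]
After 4 (swap(3, 5)): [C, G, B, F, H, E, A, D]
After 5 (reverse(0, 7)): [D, A, E, H, F, B, G, C]
After 6 (reverse(5, 6)): [D, A, E, H, F, G, B, C]
After 7 (swap(2, 0)): [E, A, D, H, F, G, B, C]
After 8 (rotate_left(4, 6, k=2)): [E, A, D, H, B, F, G, C]
After 9 (swap(5, 0)): [F, A, D, H, B, E, G, C]

Answer: no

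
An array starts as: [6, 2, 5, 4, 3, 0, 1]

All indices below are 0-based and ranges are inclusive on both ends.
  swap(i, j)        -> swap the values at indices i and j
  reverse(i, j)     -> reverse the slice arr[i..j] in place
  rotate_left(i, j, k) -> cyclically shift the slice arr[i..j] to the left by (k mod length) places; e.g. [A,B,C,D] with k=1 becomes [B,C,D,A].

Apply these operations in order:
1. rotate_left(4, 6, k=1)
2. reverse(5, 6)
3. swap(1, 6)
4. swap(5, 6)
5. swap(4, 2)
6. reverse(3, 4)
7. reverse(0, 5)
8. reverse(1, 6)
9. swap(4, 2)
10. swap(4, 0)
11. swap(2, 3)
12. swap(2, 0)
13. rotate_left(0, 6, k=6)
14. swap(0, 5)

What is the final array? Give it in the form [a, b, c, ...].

After 1 (rotate_left(4, 6, k=1)): [6, 2, 5, 4, 0, 1, 3]
After 2 (reverse(5, 6)): [6, 2, 5, 4, 0, 3, 1]
After 3 (swap(1, 6)): [6, 1, 5, 4, 0, 3, 2]
After 4 (swap(5, 6)): [6, 1, 5, 4, 0, 2, 3]
After 5 (swap(4, 2)): [6, 1, 0, 4, 5, 2, 3]
After 6 (reverse(3, 4)): [6, 1, 0, 5, 4, 2, 3]
After 7 (reverse(0, 5)): [2, 4, 5, 0, 1, 6, 3]
After 8 (reverse(1, 6)): [2, 3, 6, 1, 0, 5, 4]
After 9 (swap(4, 2)): [2, 3, 0, 1, 6, 5, 4]
After 10 (swap(4, 0)): [6, 3, 0, 1, 2, 5, 4]
After 11 (swap(2, 3)): [6, 3, 1, 0, 2, 5, 4]
After 12 (swap(2, 0)): [1, 3, 6, 0, 2, 5, 4]
After 13 (rotate_left(0, 6, k=6)): [4, 1, 3, 6, 0, 2, 5]
After 14 (swap(0, 5)): [2, 1, 3, 6, 0, 4, 5]

Answer: [2, 1, 3, 6, 0, 4, 5]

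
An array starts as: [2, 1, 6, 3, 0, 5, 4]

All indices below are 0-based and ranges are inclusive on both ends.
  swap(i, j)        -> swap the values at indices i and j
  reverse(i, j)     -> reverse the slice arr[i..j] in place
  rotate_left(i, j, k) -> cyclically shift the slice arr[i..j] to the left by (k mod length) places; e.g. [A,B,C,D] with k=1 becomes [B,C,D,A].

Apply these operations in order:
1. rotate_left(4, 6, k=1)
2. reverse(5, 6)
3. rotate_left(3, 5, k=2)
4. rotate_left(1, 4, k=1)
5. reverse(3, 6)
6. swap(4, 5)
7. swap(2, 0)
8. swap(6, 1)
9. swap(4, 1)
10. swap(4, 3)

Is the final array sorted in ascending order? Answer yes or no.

Answer: yes

Derivation:
After 1 (rotate_left(4, 6, k=1)): [2, 1, 6, 3, 5, 4, 0]
After 2 (reverse(5, 6)): [2, 1, 6, 3, 5, 0, 4]
After 3 (rotate_left(3, 5, k=2)): [2, 1, 6, 0, 3, 5, 4]
After 4 (rotate_left(1, 4, k=1)): [2, 6, 0, 3, 1, 5, 4]
After 5 (reverse(3, 6)): [2, 6, 0, 4, 5, 1, 3]
After 6 (swap(4, 5)): [2, 6, 0, 4, 1, 5, 3]
After 7 (swap(2, 0)): [0, 6, 2, 4, 1, 5, 3]
After 8 (swap(6, 1)): [0, 3, 2, 4, 1, 5, 6]
After 9 (swap(4, 1)): [0, 1, 2, 4, 3, 5, 6]
After 10 (swap(4, 3)): [0, 1, 2, 3, 4, 5, 6]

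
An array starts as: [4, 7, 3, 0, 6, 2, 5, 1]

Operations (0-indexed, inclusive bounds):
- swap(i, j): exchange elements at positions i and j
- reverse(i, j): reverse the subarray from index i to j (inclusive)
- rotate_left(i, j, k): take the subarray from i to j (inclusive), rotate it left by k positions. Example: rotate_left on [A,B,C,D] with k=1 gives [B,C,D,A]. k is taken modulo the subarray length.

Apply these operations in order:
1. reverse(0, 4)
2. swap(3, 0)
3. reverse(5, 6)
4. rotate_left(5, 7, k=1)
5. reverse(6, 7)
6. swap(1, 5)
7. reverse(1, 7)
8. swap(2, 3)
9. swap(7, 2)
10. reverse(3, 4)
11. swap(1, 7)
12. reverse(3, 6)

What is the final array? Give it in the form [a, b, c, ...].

Answer: [7, 0, 2, 3, 6, 5, 4, 1]

Derivation:
After 1 (reverse(0, 4)): [6, 0, 3, 7, 4, 2, 5, 1]
After 2 (swap(3, 0)): [7, 0, 3, 6, 4, 2, 5, 1]
After 3 (reverse(5, 6)): [7, 0, 3, 6, 4, 5, 2, 1]
After 4 (rotate_left(5, 7, k=1)): [7, 0, 3, 6, 4, 2, 1, 5]
After 5 (reverse(6, 7)): [7, 0, 3, 6, 4, 2, 5, 1]
After 6 (swap(1, 5)): [7, 2, 3, 6, 4, 0, 5, 1]
After 7 (reverse(1, 7)): [7, 1, 5, 0, 4, 6, 3, 2]
After 8 (swap(2, 3)): [7, 1, 0, 5, 4, 6, 3, 2]
After 9 (swap(7, 2)): [7, 1, 2, 5, 4, 6, 3, 0]
After 10 (reverse(3, 4)): [7, 1, 2, 4, 5, 6, 3, 0]
After 11 (swap(1, 7)): [7, 0, 2, 4, 5, 6, 3, 1]
After 12 (reverse(3, 6)): [7, 0, 2, 3, 6, 5, 4, 1]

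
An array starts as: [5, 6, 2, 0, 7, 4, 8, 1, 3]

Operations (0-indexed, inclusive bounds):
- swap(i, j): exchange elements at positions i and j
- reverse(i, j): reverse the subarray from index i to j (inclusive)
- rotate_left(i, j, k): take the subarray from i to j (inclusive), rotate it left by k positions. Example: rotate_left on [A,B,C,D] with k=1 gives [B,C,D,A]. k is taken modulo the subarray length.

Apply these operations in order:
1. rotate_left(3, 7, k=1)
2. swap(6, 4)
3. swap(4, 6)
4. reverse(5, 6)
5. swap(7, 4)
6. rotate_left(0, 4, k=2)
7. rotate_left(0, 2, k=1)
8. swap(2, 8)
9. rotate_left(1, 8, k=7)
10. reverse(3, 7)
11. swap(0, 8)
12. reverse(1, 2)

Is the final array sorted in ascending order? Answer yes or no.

After 1 (rotate_left(3, 7, k=1)): [5, 6, 2, 7, 4, 8, 1, 0, 3]
After 2 (swap(6, 4)): [5, 6, 2, 7, 1, 8, 4, 0, 3]
After 3 (swap(4, 6)): [5, 6, 2, 7, 4, 8, 1, 0, 3]
After 4 (reverse(5, 6)): [5, 6, 2, 7, 4, 1, 8, 0, 3]
After 5 (swap(7, 4)): [5, 6, 2, 7, 0, 1, 8, 4, 3]
After 6 (rotate_left(0, 4, k=2)): [2, 7, 0, 5, 6, 1, 8, 4, 3]
After 7 (rotate_left(0, 2, k=1)): [7, 0, 2, 5, 6, 1, 8, 4, 3]
After 8 (swap(2, 8)): [7, 0, 3, 5, 6, 1, 8, 4, 2]
After 9 (rotate_left(1, 8, k=7)): [7, 2, 0, 3, 5, 6, 1, 8, 4]
After 10 (reverse(3, 7)): [7, 2, 0, 8, 1, 6, 5, 3, 4]
After 11 (swap(0, 8)): [4, 2, 0, 8, 1, 6, 5, 3, 7]
After 12 (reverse(1, 2)): [4, 0, 2, 8, 1, 6, 5, 3, 7]

Answer: no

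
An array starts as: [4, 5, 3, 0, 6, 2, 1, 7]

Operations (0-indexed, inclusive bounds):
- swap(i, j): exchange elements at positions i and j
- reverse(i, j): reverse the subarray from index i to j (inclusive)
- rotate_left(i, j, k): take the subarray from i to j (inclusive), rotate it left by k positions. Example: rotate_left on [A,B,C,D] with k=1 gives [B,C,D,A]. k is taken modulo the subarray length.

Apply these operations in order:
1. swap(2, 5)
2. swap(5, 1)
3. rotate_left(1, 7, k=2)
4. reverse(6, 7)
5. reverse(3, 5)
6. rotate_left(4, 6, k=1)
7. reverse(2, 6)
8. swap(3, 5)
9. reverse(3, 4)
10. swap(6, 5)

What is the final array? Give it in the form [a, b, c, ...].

Answer: [4, 0, 1, 5, 7, 6, 2, 3]

Derivation:
After 1 (swap(2, 5)): [4, 5, 2, 0, 6, 3, 1, 7]
After 2 (swap(5, 1)): [4, 3, 2, 0, 6, 5, 1, 7]
After 3 (rotate_left(1, 7, k=2)): [4, 0, 6, 5, 1, 7, 3, 2]
After 4 (reverse(6, 7)): [4, 0, 6, 5, 1, 7, 2, 3]
After 5 (reverse(3, 5)): [4, 0, 6, 7, 1, 5, 2, 3]
After 6 (rotate_left(4, 6, k=1)): [4, 0, 6, 7, 5, 2, 1, 3]
After 7 (reverse(2, 6)): [4, 0, 1, 2, 5, 7, 6, 3]
After 8 (swap(3, 5)): [4, 0, 1, 7, 5, 2, 6, 3]
After 9 (reverse(3, 4)): [4, 0, 1, 5, 7, 2, 6, 3]
After 10 (swap(6, 5)): [4, 0, 1, 5, 7, 6, 2, 3]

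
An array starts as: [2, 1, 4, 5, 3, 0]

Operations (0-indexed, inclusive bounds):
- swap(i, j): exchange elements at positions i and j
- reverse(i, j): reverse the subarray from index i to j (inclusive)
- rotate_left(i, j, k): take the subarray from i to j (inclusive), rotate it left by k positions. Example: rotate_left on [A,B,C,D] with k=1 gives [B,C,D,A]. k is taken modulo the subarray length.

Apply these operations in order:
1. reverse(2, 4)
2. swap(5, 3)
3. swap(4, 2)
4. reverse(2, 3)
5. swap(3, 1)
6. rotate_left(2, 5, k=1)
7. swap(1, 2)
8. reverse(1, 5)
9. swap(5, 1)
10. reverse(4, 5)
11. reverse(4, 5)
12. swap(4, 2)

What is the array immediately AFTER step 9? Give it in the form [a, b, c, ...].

Answer: [2, 1, 5, 3, 4, 0]

Derivation:
After 1 (reverse(2, 4)): [2, 1, 3, 5, 4, 0]
After 2 (swap(5, 3)): [2, 1, 3, 0, 4, 5]
After 3 (swap(4, 2)): [2, 1, 4, 0, 3, 5]
After 4 (reverse(2, 3)): [2, 1, 0, 4, 3, 5]
After 5 (swap(3, 1)): [2, 4, 0, 1, 3, 5]
After 6 (rotate_left(2, 5, k=1)): [2, 4, 1, 3, 5, 0]
After 7 (swap(1, 2)): [2, 1, 4, 3, 5, 0]
After 8 (reverse(1, 5)): [2, 0, 5, 3, 4, 1]
After 9 (swap(5, 1)): [2, 1, 5, 3, 4, 0]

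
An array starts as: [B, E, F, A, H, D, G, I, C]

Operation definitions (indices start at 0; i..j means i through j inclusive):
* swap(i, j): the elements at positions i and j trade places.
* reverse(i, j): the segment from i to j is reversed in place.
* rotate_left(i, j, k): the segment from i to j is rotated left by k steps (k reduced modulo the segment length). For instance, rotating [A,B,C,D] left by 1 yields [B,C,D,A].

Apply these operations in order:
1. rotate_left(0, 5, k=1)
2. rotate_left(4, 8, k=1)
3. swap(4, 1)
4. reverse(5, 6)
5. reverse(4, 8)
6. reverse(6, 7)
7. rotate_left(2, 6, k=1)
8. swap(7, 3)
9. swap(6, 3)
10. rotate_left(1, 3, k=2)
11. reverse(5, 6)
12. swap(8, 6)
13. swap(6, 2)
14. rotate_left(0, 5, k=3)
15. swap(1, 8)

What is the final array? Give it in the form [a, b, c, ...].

After 1 (rotate_left(0, 5, k=1)): [E, F, A, H, D, B, G, I, C]
After 2 (rotate_left(4, 8, k=1)): [E, F, A, H, B, G, I, C, D]
After 3 (swap(4, 1)): [E, B, A, H, F, G, I, C, D]
After 4 (reverse(5, 6)): [E, B, A, H, F, I, G, C, D]
After 5 (reverse(4, 8)): [E, B, A, H, D, C, G, I, F]
After 6 (reverse(6, 7)): [E, B, A, H, D, C, I, G, F]
After 7 (rotate_left(2, 6, k=1)): [E, B, H, D, C, I, A, G, F]
After 8 (swap(7, 3)): [E, B, H, G, C, I, A, D, F]
After 9 (swap(6, 3)): [E, B, H, A, C, I, G, D, F]
After 10 (rotate_left(1, 3, k=2)): [E, A, B, H, C, I, G, D, F]
After 11 (reverse(5, 6)): [E, A, B, H, C, G, I, D, F]
After 12 (swap(8, 6)): [E, A, B, H, C, G, F, D, I]
After 13 (swap(6, 2)): [E, A, F, H, C, G, B, D, I]
After 14 (rotate_left(0, 5, k=3)): [H, C, G, E, A, F, B, D, I]
After 15 (swap(1, 8)): [H, I, G, E, A, F, B, D, C]

Answer: [H, I, G, E, A, F, B, D, C]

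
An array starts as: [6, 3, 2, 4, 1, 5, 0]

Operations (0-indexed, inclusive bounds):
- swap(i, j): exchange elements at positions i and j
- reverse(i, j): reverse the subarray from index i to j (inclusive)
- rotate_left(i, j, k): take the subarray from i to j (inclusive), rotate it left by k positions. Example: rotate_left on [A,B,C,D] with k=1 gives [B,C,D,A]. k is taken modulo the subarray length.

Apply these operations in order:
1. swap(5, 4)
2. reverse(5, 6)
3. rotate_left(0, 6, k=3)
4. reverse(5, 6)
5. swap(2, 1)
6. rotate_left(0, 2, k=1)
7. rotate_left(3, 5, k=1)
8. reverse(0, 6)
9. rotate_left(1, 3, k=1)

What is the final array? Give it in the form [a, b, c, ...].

Answer: [3, 2, 6, 1, 4, 5, 0]

Derivation:
After 1 (swap(5, 4)): [6, 3, 2, 4, 5, 1, 0]
After 2 (reverse(5, 6)): [6, 3, 2, 4, 5, 0, 1]
After 3 (rotate_left(0, 6, k=3)): [4, 5, 0, 1, 6, 3, 2]
After 4 (reverse(5, 6)): [4, 5, 0, 1, 6, 2, 3]
After 5 (swap(2, 1)): [4, 0, 5, 1, 6, 2, 3]
After 6 (rotate_left(0, 2, k=1)): [0, 5, 4, 1, 6, 2, 3]
After 7 (rotate_left(3, 5, k=1)): [0, 5, 4, 6, 2, 1, 3]
After 8 (reverse(0, 6)): [3, 1, 2, 6, 4, 5, 0]
After 9 (rotate_left(1, 3, k=1)): [3, 2, 6, 1, 4, 5, 0]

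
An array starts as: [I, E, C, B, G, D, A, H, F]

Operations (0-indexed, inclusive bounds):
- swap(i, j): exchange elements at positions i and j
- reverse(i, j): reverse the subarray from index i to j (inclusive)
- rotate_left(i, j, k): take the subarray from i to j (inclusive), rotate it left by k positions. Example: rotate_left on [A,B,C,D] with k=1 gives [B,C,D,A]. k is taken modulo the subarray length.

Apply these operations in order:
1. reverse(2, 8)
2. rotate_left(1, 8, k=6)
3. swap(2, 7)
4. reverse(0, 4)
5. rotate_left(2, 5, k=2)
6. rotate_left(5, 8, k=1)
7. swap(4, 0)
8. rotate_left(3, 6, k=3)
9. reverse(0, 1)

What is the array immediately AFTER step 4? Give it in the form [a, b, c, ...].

After 1 (reverse(2, 8)): [I, E, F, H, A, D, G, B, C]
After 2 (rotate_left(1, 8, k=6)): [I, B, C, E, F, H, A, D, G]
After 3 (swap(2, 7)): [I, B, D, E, F, H, A, C, G]
After 4 (reverse(0, 4)): [F, E, D, B, I, H, A, C, G]

Answer: [F, E, D, B, I, H, A, C, G]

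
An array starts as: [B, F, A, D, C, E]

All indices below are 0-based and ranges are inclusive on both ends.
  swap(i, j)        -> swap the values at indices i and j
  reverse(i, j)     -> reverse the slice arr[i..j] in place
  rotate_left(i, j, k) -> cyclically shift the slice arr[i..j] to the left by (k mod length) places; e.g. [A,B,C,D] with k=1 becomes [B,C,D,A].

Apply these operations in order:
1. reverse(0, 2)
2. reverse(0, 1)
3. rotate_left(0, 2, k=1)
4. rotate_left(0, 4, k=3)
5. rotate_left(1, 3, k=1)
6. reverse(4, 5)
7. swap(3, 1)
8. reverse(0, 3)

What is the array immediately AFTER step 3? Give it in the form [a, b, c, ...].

After 1 (reverse(0, 2)): [A, F, B, D, C, E]
After 2 (reverse(0, 1)): [F, A, B, D, C, E]
After 3 (rotate_left(0, 2, k=1)): [A, B, F, D, C, E]

Answer: [A, B, F, D, C, E]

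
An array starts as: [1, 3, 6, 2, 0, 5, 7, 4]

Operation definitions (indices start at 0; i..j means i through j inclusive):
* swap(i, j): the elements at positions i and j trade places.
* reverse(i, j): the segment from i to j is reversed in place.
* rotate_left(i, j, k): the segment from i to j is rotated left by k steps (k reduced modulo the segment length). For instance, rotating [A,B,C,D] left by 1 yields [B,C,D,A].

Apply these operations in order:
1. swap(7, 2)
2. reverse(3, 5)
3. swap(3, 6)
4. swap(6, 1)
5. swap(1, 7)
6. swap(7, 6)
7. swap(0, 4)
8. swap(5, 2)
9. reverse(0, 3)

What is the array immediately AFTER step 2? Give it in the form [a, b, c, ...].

Answer: [1, 3, 4, 5, 0, 2, 7, 6]

Derivation:
After 1 (swap(7, 2)): [1, 3, 4, 2, 0, 5, 7, 6]
After 2 (reverse(3, 5)): [1, 3, 4, 5, 0, 2, 7, 6]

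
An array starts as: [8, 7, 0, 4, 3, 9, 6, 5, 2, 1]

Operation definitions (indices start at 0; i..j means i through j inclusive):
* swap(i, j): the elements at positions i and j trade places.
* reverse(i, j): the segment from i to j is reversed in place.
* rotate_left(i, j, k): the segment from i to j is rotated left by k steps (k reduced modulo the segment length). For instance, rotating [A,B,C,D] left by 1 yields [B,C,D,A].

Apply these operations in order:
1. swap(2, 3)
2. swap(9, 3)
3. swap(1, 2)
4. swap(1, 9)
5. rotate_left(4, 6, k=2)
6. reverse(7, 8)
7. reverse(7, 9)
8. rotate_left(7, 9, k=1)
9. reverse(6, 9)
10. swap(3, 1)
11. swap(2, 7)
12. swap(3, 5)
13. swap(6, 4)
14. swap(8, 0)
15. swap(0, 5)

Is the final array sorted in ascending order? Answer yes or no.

Answer: yes

Derivation:
After 1 (swap(2, 3)): [8, 7, 4, 0, 3, 9, 6, 5, 2, 1]
After 2 (swap(9, 3)): [8, 7, 4, 1, 3, 9, 6, 5, 2, 0]
After 3 (swap(1, 2)): [8, 4, 7, 1, 3, 9, 6, 5, 2, 0]
After 4 (swap(1, 9)): [8, 0, 7, 1, 3, 9, 6, 5, 2, 4]
After 5 (rotate_left(4, 6, k=2)): [8, 0, 7, 1, 6, 3, 9, 5, 2, 4]
After 6 (reverse(7, 8)): [8, 0, 7, 1, 6, 3, 9, 2, 5, 4]
After 7 (reverse(7, 9)): [8, 0, 7, 1, 6, 3, 9, 4, 5, 2]
After 8 (rotate_left(7, 9, k=1)): [8, 0, 7, 1, 6, 3, 9, 5, 2, 4]
After 9 (reverse(6, 9)): [8, 0, 7, 1, 6, 3, 4, 2, 5, 9]
After 10 (swap(3, 1)): [8, 1, 7, 0, 6, 3, 4, 2, 5, 9]
After 11 (swap(2, 7)): [8, 1, 2, 0, 6, 3, 4, 7, 5, 9]
After 12 (swap(3, 5)): [8, 1, 2, 3, 6, 0, 4, 7, 5, 9]
After 13 (swap(6, 4)): [8, 1, 2, 3, 4, 0, 6, 7, 5, 9]
After 14 (swap(8, 0)): [5, 1, 2, 3, 4, 0, 6, 7, 8, 9]
After 15 (swap(0, 5)): [0, 1, 2, 3, 4, 5, 6, 7, 8, 9]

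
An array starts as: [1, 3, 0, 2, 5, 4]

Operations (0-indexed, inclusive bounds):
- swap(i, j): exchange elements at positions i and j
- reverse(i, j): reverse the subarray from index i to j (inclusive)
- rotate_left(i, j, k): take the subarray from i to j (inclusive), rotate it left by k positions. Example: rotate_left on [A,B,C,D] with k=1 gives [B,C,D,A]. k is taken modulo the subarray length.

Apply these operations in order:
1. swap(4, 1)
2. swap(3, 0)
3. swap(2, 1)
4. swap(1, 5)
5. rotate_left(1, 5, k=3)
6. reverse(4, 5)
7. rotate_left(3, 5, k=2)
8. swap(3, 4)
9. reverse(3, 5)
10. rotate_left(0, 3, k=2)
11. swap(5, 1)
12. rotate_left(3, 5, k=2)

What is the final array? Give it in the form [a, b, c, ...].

Answer: [0, 4, 2, 1, 3, 5]

Derivation:
After 1 (swap(4, 1)): [1, 5, 0, 2, 3, 4]
After 2 (swap(3, 0)): [2, 5, 0, 1, 3, 4]
After 3 (swap(2, 1)): [2, 0, 5, 1, 3, 4]
After 4 (swap(1, 5)): [2, 4, 5, 1, 3, 0]
After 5 (rotate_left(1, 5, k=3)): [2, 3, 0, 4, 5, 1]
After 6 (reverse(4, 5)): [2, 3, 0, 4, 1, 5]
After 7 (rotate_left(3, 5, k=2)): [2, 3, 0, 5, 4, 1]
After 8 (swap(3, 4)): [2, 3, 0, 4, 5, 1]
After 9 (reverse(3, 5)): [2, 3, 0, 1, 5, 4]
After 10 (rotate_left(0, 3, k=2)): [0, 1, 2, 3, 5, 4]
After 11 (swap(5, 1)): [0, 4, 2, 3, 5, 1]
After 12 (rotate_left(3, 5, k=2)): [0, 4, 2, 1, 3, 5]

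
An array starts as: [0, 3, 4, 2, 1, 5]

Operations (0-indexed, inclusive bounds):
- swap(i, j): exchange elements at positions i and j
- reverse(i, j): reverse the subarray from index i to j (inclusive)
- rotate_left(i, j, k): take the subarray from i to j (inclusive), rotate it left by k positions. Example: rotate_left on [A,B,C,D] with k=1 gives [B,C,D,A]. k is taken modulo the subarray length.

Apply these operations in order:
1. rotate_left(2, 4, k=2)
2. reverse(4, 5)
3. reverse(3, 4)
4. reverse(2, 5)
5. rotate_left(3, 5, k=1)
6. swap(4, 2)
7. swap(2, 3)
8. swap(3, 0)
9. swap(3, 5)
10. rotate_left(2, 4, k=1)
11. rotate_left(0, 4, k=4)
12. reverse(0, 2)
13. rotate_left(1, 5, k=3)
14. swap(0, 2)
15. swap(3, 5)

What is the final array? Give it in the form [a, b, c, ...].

Answer: [0, 2, 3, 4, 5, 1]

Derivation:
After 1 (rotate_left(2, 4, k=2)): [0, 3, 1, 4, 2, 5]
After 2 (reverse(4, 5)): [0, 3, 1, 4, 5, 2]
After 3 (reverse(3, 4)): [0, 3, 1, 5, 4, 2]
After 4 (reverse(2, 5)): [0, 3, 2, 4, 5, 1]
After 5 (rotate_left(3, 5, k=1)): [0, 3, 2, 5, 1, 4]
After 6 (swap(4, 2)): [0, 3, 1, 5, 2, 4]
After 7 (swap(2, 3)): [0, 3, 5, 1, 2, 4]
After 8 (swap(3, 0)): [1, 3, 5, 0, 2, 4]
After 9 (swap(3, 5)): [1, 3, 5, 4, 2, 0]
After 10 (rotate_left(2, 4, k=1)): [1, 3, 4, 2, 5, 0]
After 11 (rotate_left(0, 4, k=4)): [5, 1, 3, 4, 2, 0]
After 12 (reverse(0, 2)): [3, 1, 5, 4, 2, 0]
After 13 (rotate_left(1, 5, k=3)): [3, 2, 0, 1, 5, 4]
After 14 (swap(0, 2)): [0, 2, 3, 1, 5, 4]
After 15 (swap(3, 5)): [0, 2, 3, 4, 5, 1]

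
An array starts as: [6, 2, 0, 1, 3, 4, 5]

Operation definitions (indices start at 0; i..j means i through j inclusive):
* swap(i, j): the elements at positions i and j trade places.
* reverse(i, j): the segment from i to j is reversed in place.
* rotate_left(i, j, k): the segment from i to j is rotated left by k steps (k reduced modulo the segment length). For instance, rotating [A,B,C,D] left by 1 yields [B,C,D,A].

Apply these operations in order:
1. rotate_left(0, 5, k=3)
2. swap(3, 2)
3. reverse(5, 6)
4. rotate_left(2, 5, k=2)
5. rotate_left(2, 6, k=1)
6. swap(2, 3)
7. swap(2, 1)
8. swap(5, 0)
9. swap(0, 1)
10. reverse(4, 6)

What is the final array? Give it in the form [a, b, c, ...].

After 1 (rotate_left(0, 5, k=3)): [1, 3, 4, 6, 2, 0, 5]
After 2 (swap(3, 2)): [1, 3, 6, 4, 2, 0, 5]
After 3 (reverse(5, 6)): [1, 3, 6, 4, 2, 5, 0]
After 4 (rotate_left(2, 5, k=2)): [1, 3, 2, 5, 6, 4, 0]
After 5 (rotate_left(2, 6, k=1)): [1, 3, 5, 6, 4, 0, 2]
After 6 (swap(2, 3)): [1, 3, 6, 5, 4, 0, 2]
After 7 (swap(2, 1)): [1, 6, 3, 5, 4, 0, 2]
After 8 (swap(5, 0)): [0, 6, 3, 5, 4, 1, 2]
After 9 (swap(0, 1)): [6, 0, 3, 5, 4, 1, 2]
After 10 (reverse(4, 6)): [6, 0, 3, 5, 2, 1, 4]

Answer: [6, 0, 3, 5, 2, 1, 4]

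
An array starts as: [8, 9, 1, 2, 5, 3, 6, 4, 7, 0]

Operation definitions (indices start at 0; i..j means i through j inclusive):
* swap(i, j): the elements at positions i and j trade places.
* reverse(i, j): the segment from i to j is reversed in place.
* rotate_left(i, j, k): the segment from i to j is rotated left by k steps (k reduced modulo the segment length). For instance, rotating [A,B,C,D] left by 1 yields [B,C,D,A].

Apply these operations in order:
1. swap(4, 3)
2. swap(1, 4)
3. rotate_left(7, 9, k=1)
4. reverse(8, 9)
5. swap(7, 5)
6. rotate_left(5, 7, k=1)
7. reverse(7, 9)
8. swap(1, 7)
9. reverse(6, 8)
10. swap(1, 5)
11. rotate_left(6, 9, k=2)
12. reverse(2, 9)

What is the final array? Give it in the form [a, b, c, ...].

After 1 (swap(4, 3)): [8, 9, 1, 5, 2, 3, 6, 4, 7, 0]
After 2 (swap(1, 4)): [8, 2, 1, 5, 9, 3, 6, 4, 7, 0]
After 3 (rotate_left(7, 9, k=1)): [8, 2, 1, 5, 9, 3, 6, 7, 0, 4]
After 4 (reverse(8, 9)): [8, 2, 1, 5, 9, 3, 6, 7, 4, 0]
After 5 (swap(7, 5)): [8, 2, 1, 5, 9, 7, 6, 3, 4, 0]
After 6 (rotate_left(5, 7, k=1)): [8, 2, 1, 5, 9, 6, 3, 7, 4, 0]
After 7 (reverse(7, 9)): [8, 2, 1, 5, 9, 6, 3, 0, 4, 7]
After 8 (swap(1, 7)): [8, 0, 1, 5, 9, 6, 3, 2, 4, 7]
After 9 (reverse(6, 8)): [8, 0, 1, 5, 9, 6, 4, 2, 3, 7]
After 10 (swap(1, 5)): [8, 6, 1, 5, 9, 0, 4, 2, 3, 7]
After 11 (rotate_left(6, 9, k=2)): [8, 6, 1, 5, 9, 0, 3, 7, 4, 2]
After 12 (reverse(2, 9)): [8, 6, 2, 4, 7, 3, 0, 9, 5, 1]

Answer: [8, 6, 2, 4, 7, 3, 0, 9, 5, 1]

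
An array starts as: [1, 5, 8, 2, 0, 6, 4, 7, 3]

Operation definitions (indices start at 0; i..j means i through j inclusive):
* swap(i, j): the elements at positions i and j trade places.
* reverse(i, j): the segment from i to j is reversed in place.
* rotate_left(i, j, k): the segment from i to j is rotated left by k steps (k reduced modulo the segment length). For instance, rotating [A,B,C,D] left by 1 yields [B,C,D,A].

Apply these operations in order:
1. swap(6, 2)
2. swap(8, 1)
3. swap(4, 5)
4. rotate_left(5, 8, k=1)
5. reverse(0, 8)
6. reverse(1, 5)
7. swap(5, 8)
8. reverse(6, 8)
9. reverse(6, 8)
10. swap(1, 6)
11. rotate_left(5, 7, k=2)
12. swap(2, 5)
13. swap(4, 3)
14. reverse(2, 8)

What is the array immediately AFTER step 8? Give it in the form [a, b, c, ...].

Answer: [0, 2, 6, 8, 7, 1, 5, 3, 4]

Derivation:
After 1 (swap(6, 2)): [1, 5, 4, 2, 0, 6, 8, 7, 3]
After 2 (swap(8, 1)): [1, 3, 4, 2, 0, 6, 8, 7, 5]
After 3 (swap(4, 5)): [1, 3, 4, 2, 6, 0, 8, 7, 5]
After 4 (rotate_left(5, 8, k=1)): [1, 3, 4, 2, 6, 8, 7, 5, 0]
After 5 (reverse(0, 8)): [0, 5, 7, 8, 6, 2, 4, 3, 1]
After 6 (reverse(1, 5)): [0, 2, 6, 8, 7, 5, 4, 3, 1]
After 7 (swap(5, 8)): [0, 2, 6, 8, 7, 1, 4, 3, 5]
After 8 (reverse(6, 8)): [0, 2, 6, 8, 7, 1, 5, 3, 4]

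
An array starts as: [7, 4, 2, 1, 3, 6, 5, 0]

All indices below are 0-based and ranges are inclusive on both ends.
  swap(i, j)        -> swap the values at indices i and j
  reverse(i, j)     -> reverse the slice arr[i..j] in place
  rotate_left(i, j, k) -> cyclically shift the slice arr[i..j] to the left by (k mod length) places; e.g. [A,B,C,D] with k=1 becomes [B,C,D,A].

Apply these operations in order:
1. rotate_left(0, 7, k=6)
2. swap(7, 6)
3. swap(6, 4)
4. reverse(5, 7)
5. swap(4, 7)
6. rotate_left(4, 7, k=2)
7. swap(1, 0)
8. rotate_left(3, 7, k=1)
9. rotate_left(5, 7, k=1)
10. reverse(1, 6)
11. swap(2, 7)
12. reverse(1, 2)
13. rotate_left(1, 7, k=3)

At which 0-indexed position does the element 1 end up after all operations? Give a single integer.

After 1 (rotate_left(0, 7, k=6)): [5, 0, 7, 4, 2, 1, 3, 6]
After 2 (swap(7, 6)): [5, 0, 7, 4, 2, 1, 6, 3]
After 3 (swap(6, 4)): [5, 0, 7, 4, 6, 1, 2, 3]
After 4 (reverse(5, 7)): [5, 0, 7, 4, 6, 3, 2, 1]
After 5 (swap(4, 7)): [5, 0, 7, 4, 1, 3, 2, 6]
After 6 (rotate_left(4, 7, k=2)): [5, 0, 7, 4, 2, 6, 1, 3]
After 7 (swap(1, 0)): [0, 5, 7, 4, 2, 6, 1, 3]
After 8 (rotate_left(3, 7, k=1)): [0, 5, 7, 2, 6, 1, 3, 4]
After 9 (rotate_left(5, 7, k=1)): [0, 5, 7, 2, 6, 3, 4, 1]
After 10 (reverse(1, 6)): [0, 4, 3, 6, 2, 7, 5, 1]
After 11 (swap(2, 7)): [0, 4, 1, 6, 2, 7, 5, 3]
After 12 (reverse(1, 2)): [0, 1, 4, 6, 2, 7, 5, 3]
After 13 (rotate_left(1, 7, k=3)): [0, 2, 7, 5, 3, 1, 4, 6]

Answer: 5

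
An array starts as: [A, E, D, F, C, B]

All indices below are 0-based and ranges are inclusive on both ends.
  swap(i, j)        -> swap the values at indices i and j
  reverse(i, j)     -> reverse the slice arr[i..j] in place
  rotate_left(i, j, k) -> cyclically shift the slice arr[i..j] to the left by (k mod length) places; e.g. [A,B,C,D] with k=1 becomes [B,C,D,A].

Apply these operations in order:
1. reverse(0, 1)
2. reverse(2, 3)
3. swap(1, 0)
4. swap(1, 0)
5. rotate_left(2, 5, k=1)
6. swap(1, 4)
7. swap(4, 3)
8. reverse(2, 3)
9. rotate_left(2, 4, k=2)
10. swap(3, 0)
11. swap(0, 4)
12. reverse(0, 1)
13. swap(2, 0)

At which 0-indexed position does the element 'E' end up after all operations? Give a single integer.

Answer: 3

Derivation:
After 1 (reverse(0, 1)): [E, A, D, F, C, B]
After 2 (reverse(2, 3)): [E, A, F, D, C, B]
After 3 (swap(1, 0)): [A, E, F, D, C, B]
After 4 (swap(1, 0)): [E, A, F, D, C, B]
After 5 (rotate_left(2, 5, k=1)): [E, A, D, C, B, F]
After 6 (swap(1, 4)): [E, B, D, C, A, F]
After 7 (swap(4, 3)): [E, B, D, A, C, F]
After 8 (reverse(2, 3)): [E, B, A, D, C, F]
After 9 (rotate_left(2, 4, k=2)): [E, B, C, A, D, F]
After 10 (swap(3, 0)): [A, B, C, E, D, F]
After 11 (swap(0, 4)): [D, B, C, E, A, F]
After 12 (reverse(0, 1)): [B, D, C, E, A, F]
After 13 (swap(2, 0)): [C, D, B, E, A, F]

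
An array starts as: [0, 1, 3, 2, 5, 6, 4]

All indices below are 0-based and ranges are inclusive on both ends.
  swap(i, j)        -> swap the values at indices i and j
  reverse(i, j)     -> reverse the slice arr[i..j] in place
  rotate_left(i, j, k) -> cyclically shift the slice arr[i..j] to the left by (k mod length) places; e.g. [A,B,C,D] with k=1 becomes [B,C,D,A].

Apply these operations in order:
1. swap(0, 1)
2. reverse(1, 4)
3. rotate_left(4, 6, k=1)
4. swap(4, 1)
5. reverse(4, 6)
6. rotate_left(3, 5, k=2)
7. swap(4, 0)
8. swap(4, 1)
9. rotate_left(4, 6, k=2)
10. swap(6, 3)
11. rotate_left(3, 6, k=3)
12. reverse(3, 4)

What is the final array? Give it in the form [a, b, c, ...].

Answer: [3, 1, 2, 0, 4, 5, 6]

Derivation:
After 1 (swap(0, 1)): [1, 0, 3, 2, 5, 6, 4]
After 2 (reverse(1, 4)): [1, 5, 2, 3, 0, 6, 4]
After 3 (rotate_left(4, 6, k=1)): [1, 5, 2, 3, 6, 4, 0]
After 4 (swap(4, 1)): [1, 6, 2, 3, 5, 4, 0]
After 5 (reverse(4, 6)): [1, 6, 2, 3, 0, 4, 5]
After 6 (rotate_left(3, 5, k=2)): [1, 6, 2, 4, 3, 0, 5]
After 7 (swap(4, 0)): [3, 6, 2, 4, 1, 0, 5]
After 8 (swap(4, 1)): [3, 1, 2, 4, 6, 0, 5]
After 9 (rotate_left(4, 6, k=2)): [3, 1, 2, 4, 5, 6, 0]
After 10 (swap(6, 3)): [3, 1, 2, 0, 5, 6, 4]
After 11 (rotate_left(3, 6, k=3)): [3, 1, 2, 4, 0, 5, 6]
After 12 (reverse(3, 4)): [3, 1, 2, 0, 4, 5, 6]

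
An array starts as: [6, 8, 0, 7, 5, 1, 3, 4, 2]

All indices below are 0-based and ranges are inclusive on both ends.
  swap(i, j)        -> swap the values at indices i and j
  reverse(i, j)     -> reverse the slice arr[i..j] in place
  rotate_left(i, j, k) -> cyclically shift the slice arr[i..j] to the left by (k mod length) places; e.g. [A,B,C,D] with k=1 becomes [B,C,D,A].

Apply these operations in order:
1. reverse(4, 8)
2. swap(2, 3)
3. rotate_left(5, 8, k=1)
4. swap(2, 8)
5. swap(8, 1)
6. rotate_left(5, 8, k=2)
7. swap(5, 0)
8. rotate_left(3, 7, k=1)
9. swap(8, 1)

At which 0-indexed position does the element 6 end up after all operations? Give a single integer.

Answer: 4

Derivation:
After 1 (reverse(4, 8)): [6, 8, 0, 7, 2, 4, 3, 1, 5]
After 2 (swap(2, 3)): [6, 8, 7, 0, 2, 4, 3, 1, 5]
After 3 (rotate_left(5, 8, k=1)): [6, 8, 7, 0, 2, 3, 1, 5, 4]
After 4 (swap(2, 8)): [6, 8, 4, 0, 2, 3, 1, 5, 7]
After 5 (swap(8, 1)): [6, 7, 4, 0, 2, 3, 1, 5, 8]
After 6 (rotate_left(5, 8, k=2)): [6, 7, 4, 0, 2, 5, 8, 3, 1]
After 7 (swap(5, 0)): [5, 7, 4, 0, 2, 6, 8, 3, 1]
After 8 (rotate_left(3, 7, k=1)): [5, 7, 4, 2, 6, 8, 3, 0, 1]
After 9 (swap(8, 1)): [5, 1, 4, 2, 6, 8, 3, 0, 7]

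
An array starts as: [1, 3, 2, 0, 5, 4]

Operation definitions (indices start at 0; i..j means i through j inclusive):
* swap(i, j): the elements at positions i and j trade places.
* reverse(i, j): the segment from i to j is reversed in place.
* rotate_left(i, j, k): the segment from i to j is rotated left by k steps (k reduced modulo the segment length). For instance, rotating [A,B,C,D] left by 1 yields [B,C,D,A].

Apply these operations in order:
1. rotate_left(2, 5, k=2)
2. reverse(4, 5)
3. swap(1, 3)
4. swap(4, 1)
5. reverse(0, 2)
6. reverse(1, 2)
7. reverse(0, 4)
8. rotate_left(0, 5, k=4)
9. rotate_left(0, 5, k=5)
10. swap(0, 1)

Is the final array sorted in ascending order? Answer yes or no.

After 1 (rotate_left(2, 5, k=2)): [1, 3, 5, 4, 2, 0]
After 2 (reverse(4, 5)): [1, 3, 5, 4, 0, 2]
After 3 (swap(1, 3)): [1, 4, 5, 3, 0, 2]
After 4 (swap(4, 1)): [1, 0, 5, 3, 4, 2]
After 5 (reverse(0, 2)): [5, 0, 1, 3, 4, 2]
After 6 (reverse(1, 2)): [5, 1, 0, 3, 4, 2]
After 7 (reverse(0, 4)): [4, 3, 0, 1, 5, 2]
After 8 (rotate_left(0, 5, k=4)): [5, 2, 4, 3, 0, 1]
After 9 (rotate_left(0, 5, k=5)): [1, 5, 2, 4, 3, 0]
After 10 (swap(0, 1)): [5, 1, 2, 4, 3, 0]

Answer: no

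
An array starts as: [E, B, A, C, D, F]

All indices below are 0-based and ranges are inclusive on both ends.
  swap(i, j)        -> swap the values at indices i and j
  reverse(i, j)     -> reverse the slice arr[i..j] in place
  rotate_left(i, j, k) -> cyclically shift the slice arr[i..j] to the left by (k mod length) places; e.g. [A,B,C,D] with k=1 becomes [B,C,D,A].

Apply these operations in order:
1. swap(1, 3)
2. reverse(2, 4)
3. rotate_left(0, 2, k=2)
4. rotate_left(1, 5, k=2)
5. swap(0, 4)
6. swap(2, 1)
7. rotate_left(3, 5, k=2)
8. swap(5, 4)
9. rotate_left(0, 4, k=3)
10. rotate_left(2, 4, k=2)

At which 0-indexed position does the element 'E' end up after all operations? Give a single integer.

Answer: 3

Derivation:
After 1 (swap(1, 3)): [E, C, A, B, D, F]
After 2 (reverse(2, 4)): [E, C, D, B, A, F]
After 3 (rotate_left(0, 2, k=2)): [D, E, C, B, A, F]
After 4 (rotate_left(1, 5, k=2)): [D, B, A, F, E, C]
After 5 (swap(0, 4)): [E, B, A, F, D, C]
After 6 (swap(2, 1)): [E, A, B, F, D, C]
After 7 (rotate_left(3, 5, k=2)): [E, A, B, C, F, D]
After 8 (swap(5, 4)): [E, A, B, C, D, F]
After 9 (rotate_left(0, 4, k=3)): [C, D, E, A, B, F]
After 10 (rotate_left(2, 4, k=2)): [C, D, B, E, A, F]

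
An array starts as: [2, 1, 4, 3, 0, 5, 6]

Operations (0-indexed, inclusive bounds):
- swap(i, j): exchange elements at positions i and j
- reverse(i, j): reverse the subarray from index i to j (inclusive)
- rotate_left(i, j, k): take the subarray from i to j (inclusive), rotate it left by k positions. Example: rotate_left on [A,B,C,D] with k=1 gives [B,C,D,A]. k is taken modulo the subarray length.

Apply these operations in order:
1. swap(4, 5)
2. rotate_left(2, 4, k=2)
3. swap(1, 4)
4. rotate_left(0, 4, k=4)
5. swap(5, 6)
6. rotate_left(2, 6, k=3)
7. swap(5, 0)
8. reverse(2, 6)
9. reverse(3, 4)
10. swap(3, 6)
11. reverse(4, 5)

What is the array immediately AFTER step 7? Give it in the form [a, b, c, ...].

Answer: [5, 2, 6, 0, 3, 1, 4]

Derivation:
After 1 (swap(4, 5)): [2, 1, 4, 3, 5, 0, 6]
After 2 (rotate_left(2, 4, k=2)): [2, 1, 5, 4, 3, 0, 6]
After 3 (swap(1, 4)): [2, 3, 5, 4, 1, 0, 6]
After 4 (rotate_left(0, 4, k=4)): [1, 2, 3, 5, 4, 0, 6]
After 5 (swap(5, 6)): [1, 2, 3, 5, 4, 6, 0]
After 6 (rotate_left(2, 6, k=3)): [1, 2, 6, 0, 3, 5, 4]
After 7 (swap(5, 0)): [5, 2, 6, 0, 3, 1, 4]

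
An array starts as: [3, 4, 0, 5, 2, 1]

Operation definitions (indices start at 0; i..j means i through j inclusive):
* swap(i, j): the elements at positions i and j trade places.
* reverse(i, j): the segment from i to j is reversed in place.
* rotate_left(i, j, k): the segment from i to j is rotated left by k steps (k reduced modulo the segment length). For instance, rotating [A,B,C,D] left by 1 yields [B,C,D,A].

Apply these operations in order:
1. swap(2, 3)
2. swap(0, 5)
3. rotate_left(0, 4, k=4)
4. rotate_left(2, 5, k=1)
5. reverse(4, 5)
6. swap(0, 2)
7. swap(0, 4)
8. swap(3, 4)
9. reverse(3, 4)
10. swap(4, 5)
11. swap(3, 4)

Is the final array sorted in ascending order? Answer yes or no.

After 1 (swap(2, 3)): [3, 4, 5, 0, 2, 1]
After 2 (swap(0, 5)): [1, 4, 5, 0, 2, 3]
After 3 (rotate_left(0, 4, k=4)): [2, 1, 4, 5, 0, 3]
After 4 (rotate_left(2, 5, k=1)): [2, 1, 5, 0, 3, 4]
After 5 (reverse(4, 5)): [2, 1, 5, 0, 4, 3]
After 6 (swap(0, 2)): [5, 1, 2, 0, 4, 3]
After 7 (swap(0, 4)): [4, 1, 2, 0, 5, 3]
After 8 (swap(3, 4)): [4, 1, 2, 5, 0, 3]
After 9 (reverse(3, 4)): [4, 1, 2, 0, 5, 3]
After 10 (swap(4, 5)): [4, 1, 2, 0, 3, 5]
After 11 (swap(3, 4)): [4, 1, 2, 3, 0, 5]

Answer: no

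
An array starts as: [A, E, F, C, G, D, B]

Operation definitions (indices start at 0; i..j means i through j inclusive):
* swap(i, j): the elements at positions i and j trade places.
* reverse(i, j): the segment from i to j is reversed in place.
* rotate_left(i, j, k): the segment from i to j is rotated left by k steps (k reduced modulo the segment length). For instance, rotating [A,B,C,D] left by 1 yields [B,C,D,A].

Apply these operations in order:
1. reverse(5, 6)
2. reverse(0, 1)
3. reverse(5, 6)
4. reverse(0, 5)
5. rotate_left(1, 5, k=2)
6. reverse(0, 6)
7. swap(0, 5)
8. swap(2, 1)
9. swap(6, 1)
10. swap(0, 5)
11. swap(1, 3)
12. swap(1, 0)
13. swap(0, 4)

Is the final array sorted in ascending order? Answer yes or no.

Answer: yes

Derivation:
After 1 (reverse(5, 6)): [A, E, F, C, G, B, D]
After 2 (reverse(0, 1)): [E, A, F, C, G, B, D]
After 3 (reverse(5, 6)): [E, A, F, C, G, D, B]
After 4 (reverse(0, 5)): [D, G, C, F, A, E, B]
After 5 (rotate_left(1, 5, k=2)): [D, F, A, E, G, C, B]
After 6 (reverse(0, 6)): [B, C, G, E, A, F, D]
After 7 (swap(0, 5)): [F, C, G, E, A, B, D]
After 8 (swap(2, 1)): [F, G, C, E, A, B, D]
After 9 (swap(6, 1)): [F, D, C, E, A, B, G]
After 10 (swap(0, 5)): [B, D, C, E, A, F, G]
After 11 (swap(1, 3)): [B, E, C, D, A, F, G]
After 12 (swap(1, 0)): [E, B, C, D, A, F, G]
After 13 (swap(0, 4)): [A, B, C, D, E, F, G]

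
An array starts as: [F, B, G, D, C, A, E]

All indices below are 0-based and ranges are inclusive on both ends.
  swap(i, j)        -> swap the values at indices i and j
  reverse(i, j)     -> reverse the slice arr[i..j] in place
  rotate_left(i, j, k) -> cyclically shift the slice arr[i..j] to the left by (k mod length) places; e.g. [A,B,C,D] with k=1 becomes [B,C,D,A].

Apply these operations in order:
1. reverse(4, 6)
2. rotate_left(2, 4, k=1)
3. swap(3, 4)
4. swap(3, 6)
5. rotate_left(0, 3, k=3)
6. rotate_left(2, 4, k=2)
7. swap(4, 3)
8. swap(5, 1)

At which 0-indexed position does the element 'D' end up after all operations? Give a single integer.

After 1 (reverse(4, 6)): [F, B, G, D, E, A, C]
After 2 (rotate_left(2, 4, k=1)): [F, B, D, E, G, A, C]
After 3 (swap(3, 4)): [F, B, D, G, E, A, C]
After 4 (swap(3, 6)): [F, B, D, C, E, A, G]
After 5 (rotate_left(0, 3, k=3)): [C, F, B, D, E, A, G]
After 6 (rotate_left(2, 4, k=2)): [C, F, E, B, D, A, G]
After 7 (swap(4, 3)): [C, F, E, D, B, A, G]
After 8 (swap(5, 1)): [C, A, E, D, B, F, G]

Answer: 3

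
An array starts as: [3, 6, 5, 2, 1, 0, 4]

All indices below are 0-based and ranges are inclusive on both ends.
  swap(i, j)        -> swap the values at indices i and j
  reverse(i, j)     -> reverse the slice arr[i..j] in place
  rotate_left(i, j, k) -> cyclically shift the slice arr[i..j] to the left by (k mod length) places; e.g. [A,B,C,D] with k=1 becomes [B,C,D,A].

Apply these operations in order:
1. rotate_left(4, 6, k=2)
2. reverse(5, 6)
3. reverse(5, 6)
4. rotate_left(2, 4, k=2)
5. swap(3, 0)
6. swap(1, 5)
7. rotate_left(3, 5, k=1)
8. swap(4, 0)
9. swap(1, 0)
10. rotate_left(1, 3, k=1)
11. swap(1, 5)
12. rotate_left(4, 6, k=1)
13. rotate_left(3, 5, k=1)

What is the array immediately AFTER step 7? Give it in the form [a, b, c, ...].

Answer: [5, 1, 4, 2, 6, 3, 0]

Derivation:
After 1 (rotate_left(4, 6, k=2)): [3, 6, 5, 2, 4, 1, 0]
After 2 (reverse(5, 6)): [3, 6, 5, 2, 4, 0, 1]
After 3 (reverse(5, 6)): [3, 6, 5, 2, 4, 1, 0]
After 4 (rotate_left(2, 4, k=2)): [3, 6, 4, 5, 2, 1, 0]
After 5 (swap(3, 0)): [5, 6, 4, 3, 2, 1, 0]
After 6 (swap(1, 5)): [5, 1, 4, 3, 2, 6, 0]
After 7 (rotate_left(3, 5, k=1)): [5, 1, 4, 2, 6, 3, 0]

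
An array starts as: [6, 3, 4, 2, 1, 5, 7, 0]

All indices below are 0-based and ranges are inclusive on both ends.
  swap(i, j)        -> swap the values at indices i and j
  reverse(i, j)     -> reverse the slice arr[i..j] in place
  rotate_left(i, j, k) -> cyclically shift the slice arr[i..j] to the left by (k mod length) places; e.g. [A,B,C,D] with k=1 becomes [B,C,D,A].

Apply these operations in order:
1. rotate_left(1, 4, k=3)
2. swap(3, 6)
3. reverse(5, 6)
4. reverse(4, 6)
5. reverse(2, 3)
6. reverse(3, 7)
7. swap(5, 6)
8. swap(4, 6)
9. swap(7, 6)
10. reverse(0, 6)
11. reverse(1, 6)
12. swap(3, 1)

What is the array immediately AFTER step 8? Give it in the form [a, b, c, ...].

Answer: [6, 1, 7, 0, 4, 5, 2, 3]

Derivation:
After 1 (rotate_left(1, 4, k=3)): [6, 1, 3, 4, 2, 5, 7, 0]
After 2 (swap(3, 6)): [6, 1, 3, 7, 2, 5, 4, 0]
After 3 (reverse(5, 6)): [6, 1, 3, 7, 2, 4, 5, 0]
After 4 (reverse(4, 6)): [6, 1, 3, 7, 5, 4, 2, 0]
After 5 (reverse(2, 3)): [6, 1, 7, 3, 5, 4, 2, 0]
After 6 (reverse(3, 7)): [6, 1, 7, 0, 2, 4, 5, 3]
After 7 (swap(5, 6)): [6, 1, 7, 0, 2, 5, 4, 3]
After 8 (swap(4, 6)): [6, 1, 7, 0, 4, 5, 2, 3]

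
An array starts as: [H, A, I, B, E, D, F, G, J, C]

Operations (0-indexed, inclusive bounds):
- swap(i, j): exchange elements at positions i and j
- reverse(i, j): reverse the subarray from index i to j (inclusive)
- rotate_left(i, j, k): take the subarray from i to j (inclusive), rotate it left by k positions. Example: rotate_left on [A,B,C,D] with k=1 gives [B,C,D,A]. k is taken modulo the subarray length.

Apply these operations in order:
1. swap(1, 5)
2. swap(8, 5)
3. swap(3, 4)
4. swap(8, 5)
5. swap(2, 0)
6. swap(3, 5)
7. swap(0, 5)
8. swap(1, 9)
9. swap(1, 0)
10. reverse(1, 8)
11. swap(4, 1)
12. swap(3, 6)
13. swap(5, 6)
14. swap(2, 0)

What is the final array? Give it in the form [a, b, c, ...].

Answer: [G, I, C, A, J, F, B, H, E, D]

Derivation:
After 1 (swap(1, 5)): [H, D, I, B, E, A, F, G, J, C]
After 2 (swap(8, 5)): [H, D, I, B, E, J, F, G, A, C]
After 3 (swap(3, 4)): [H, D, I, E, B, J, F, G, A, C]
After 4 (swap(8, 5)): [H, D, I, E, B, A, F, G, J, C]
After 5 (swap(2, 0)): [I, D, H, E, B, A, F, G, J, C]
After 6 (swap(3, 5)): [I, D, H, A, B, E, F, G, J, C]
After 7 (swap(0, 5)): [E, D, H, A, B, I, F, G, J, C]
After 8 (swap(1, 9)): [E, C, H, A, B, I, F, G, J, D]
After 9 (swap(1, 0)): [C, E, H, A, B, I, F, G, J, D]
After 10 (reverse(1, 8)): [C, J, G, F, I, B, A, H, E, D]
After 11 (swap(4, 1)): [C, I, G, F, J, B, A, H, E, D]
After 12 (swap(3, 6)): [C, I, G, A, J, B, F, H, E, D]
After 13 (swap(5, 6)): [C, I, G, A, J, F, B, H, E, D]
After 14 (swap(2, 0)): [G, I, C, A, J, F, B, H, E, D]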